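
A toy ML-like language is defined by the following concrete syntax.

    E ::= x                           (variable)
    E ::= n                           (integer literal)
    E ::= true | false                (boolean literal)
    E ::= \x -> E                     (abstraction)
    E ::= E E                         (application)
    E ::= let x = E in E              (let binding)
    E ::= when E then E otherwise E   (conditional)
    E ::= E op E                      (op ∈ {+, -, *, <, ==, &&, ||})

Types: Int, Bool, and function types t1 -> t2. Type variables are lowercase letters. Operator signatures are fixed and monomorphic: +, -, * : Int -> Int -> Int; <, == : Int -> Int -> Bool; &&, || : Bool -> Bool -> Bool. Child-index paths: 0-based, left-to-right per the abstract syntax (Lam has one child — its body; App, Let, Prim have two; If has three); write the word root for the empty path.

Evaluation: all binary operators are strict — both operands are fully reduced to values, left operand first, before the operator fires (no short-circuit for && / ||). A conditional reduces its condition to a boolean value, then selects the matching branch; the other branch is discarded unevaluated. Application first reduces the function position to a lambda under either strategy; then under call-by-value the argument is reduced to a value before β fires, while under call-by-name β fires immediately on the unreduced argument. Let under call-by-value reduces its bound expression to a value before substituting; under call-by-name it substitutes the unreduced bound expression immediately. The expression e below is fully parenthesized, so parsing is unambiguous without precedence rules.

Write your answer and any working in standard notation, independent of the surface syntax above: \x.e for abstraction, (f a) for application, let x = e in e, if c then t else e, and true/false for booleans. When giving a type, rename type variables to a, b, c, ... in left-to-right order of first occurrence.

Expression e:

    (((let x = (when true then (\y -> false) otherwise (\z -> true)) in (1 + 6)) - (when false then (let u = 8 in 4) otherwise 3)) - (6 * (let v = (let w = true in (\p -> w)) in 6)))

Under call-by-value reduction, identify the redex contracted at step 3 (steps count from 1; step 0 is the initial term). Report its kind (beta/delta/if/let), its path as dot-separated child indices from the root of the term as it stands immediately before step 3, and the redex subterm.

Derivation:
step 0: (((let x = (if true then (\y.false) else (\z.true)) in (1 + 6)) - (if false then (let u = 8 in 4) else 3)) - (6 * (let v = (let w = true in (\p.w)) in 6)))
step 1: [if@0.0.0] (((let x = (\y.false) in (1 + 6)) - (if false then (let u = 8 in 4) else 3)) - (6 * (let v = (let w = true in (\p.w)) in 6)))
step 2: [let@0.0] (((1 + 6) - (if false then (let u = 8 in 4) else 3)) - (6 * (let v = (let w = true in (\p.w)) in 6)))
step 3: [delta@0.0] ((7 - (if false then (let u = 8 in 4) else 3)) - (6 * (let v = (let w = true in (\p.w)) in 6)))

Answer: delta at 0.0 : (1 + 6)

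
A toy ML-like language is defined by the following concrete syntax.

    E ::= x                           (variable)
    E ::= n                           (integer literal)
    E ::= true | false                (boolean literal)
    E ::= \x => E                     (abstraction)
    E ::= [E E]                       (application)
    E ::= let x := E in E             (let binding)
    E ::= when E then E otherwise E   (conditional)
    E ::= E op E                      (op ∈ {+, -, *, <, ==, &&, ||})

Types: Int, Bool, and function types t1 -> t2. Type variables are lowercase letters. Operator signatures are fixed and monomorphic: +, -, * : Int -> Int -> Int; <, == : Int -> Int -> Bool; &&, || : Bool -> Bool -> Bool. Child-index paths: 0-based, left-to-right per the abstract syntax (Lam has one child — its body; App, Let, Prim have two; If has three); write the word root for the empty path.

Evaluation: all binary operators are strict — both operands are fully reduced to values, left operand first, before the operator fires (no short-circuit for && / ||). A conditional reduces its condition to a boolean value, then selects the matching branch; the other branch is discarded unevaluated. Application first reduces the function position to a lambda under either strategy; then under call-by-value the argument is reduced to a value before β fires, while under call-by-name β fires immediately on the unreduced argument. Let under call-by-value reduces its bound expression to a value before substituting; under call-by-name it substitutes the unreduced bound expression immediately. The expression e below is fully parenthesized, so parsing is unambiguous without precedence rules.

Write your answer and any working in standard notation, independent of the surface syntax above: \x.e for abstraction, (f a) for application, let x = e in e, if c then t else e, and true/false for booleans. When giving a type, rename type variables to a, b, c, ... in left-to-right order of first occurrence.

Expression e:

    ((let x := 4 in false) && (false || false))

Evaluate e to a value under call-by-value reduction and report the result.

Answer: false

Trace:
step 0: ((let x = 4 in false) && (false || false))
step 1: [let@0] (false && (false || false))
step 2: [delta@1] (false && false)
step 3: [delta@root] false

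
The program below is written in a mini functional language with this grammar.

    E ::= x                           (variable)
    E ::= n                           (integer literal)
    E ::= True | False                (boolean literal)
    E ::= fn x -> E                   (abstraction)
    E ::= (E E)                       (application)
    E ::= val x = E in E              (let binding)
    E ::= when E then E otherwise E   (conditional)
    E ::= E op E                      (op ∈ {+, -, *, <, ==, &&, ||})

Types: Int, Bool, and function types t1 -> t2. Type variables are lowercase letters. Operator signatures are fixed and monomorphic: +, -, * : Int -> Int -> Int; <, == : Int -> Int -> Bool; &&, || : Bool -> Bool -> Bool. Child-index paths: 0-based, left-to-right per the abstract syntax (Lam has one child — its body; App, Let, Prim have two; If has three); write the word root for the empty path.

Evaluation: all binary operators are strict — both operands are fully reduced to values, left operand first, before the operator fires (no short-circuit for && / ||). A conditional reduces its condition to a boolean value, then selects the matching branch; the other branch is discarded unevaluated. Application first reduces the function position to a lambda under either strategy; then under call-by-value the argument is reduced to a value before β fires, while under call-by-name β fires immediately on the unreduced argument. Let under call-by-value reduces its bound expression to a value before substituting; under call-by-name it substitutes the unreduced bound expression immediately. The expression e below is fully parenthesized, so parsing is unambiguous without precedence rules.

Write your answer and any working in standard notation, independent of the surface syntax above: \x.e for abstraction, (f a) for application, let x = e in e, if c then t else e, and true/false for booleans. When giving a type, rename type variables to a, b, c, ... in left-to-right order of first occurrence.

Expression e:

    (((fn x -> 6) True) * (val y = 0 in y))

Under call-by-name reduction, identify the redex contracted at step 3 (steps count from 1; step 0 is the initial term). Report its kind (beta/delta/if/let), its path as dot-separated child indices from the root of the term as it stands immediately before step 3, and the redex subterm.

Answer: delta at root : (6 * 0)

Derivation:
step 0: (((\x.6) true) * (let y = 0 in y))
step 1: [beta@0] (6 * (let y = 0 in y))
step 2: [let@1] (6 * 0)
step 3: [delta@root] 0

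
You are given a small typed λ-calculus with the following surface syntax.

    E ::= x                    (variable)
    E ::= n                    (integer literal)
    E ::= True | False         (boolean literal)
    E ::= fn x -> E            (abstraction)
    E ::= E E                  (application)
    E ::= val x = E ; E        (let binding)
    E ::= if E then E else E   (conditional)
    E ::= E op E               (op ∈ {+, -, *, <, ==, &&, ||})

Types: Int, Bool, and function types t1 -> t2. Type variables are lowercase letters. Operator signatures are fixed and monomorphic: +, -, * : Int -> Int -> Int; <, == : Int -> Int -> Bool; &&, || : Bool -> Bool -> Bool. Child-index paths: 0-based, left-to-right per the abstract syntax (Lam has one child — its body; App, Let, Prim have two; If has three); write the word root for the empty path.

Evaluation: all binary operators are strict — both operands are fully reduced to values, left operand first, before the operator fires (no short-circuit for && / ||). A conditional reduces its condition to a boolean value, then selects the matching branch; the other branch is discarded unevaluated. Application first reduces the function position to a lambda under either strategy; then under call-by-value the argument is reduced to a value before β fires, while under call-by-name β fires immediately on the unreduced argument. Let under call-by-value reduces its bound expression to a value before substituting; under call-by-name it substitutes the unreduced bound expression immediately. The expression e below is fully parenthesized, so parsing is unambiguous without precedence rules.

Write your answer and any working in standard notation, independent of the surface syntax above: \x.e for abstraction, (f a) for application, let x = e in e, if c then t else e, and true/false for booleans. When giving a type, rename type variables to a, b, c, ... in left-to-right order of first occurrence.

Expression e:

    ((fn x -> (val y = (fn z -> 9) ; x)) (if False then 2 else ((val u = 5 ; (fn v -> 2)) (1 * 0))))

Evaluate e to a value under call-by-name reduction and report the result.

Answer: 2

Working:
step 0: ((\x.(let y = (\z.9) in x)) (if false then 2 else ((let u = 5 in (\v.2)) (1 * 0))))
step 1: [beta@root] (let y = (\z.9) in (if false then 2 else ((let u = 5 in (\v.2)) (1 * 0))))
step 2: [let@root] (if false then 2 else ((let u = 5 in (\v.2)) (1 * 0)))
step 3: [if@root] ((let u = 5 in (\v.2)) (1 * 0))
step 4: [let@0] ((\v.2) (1 * 0))
step 5: [beta@root] 2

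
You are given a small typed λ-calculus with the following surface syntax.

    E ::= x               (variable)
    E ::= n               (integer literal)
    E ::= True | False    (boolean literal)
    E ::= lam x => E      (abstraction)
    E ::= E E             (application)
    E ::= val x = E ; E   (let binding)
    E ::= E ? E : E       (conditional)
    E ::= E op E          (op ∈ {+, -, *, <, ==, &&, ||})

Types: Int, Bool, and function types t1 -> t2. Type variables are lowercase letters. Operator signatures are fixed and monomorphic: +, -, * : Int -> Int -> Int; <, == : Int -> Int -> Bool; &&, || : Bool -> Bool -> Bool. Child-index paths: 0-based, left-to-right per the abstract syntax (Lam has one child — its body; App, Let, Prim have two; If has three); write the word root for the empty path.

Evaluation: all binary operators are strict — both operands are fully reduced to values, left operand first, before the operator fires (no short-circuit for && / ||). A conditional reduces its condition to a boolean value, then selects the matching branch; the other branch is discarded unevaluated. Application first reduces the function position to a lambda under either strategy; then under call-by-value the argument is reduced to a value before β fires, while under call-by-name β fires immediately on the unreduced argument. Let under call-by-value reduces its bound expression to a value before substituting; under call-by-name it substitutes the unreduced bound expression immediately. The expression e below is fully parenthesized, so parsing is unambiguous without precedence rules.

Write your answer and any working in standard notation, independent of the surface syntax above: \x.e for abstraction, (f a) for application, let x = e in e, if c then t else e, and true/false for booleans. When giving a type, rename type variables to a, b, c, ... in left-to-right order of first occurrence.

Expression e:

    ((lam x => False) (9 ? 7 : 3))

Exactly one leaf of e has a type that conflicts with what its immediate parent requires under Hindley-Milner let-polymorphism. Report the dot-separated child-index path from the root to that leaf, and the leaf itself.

Working:
\x._ : a -> Bool
  unify Int ~ Bool
  FAIL: mismatch Int ~ Bool

Answer: 1.0 : 9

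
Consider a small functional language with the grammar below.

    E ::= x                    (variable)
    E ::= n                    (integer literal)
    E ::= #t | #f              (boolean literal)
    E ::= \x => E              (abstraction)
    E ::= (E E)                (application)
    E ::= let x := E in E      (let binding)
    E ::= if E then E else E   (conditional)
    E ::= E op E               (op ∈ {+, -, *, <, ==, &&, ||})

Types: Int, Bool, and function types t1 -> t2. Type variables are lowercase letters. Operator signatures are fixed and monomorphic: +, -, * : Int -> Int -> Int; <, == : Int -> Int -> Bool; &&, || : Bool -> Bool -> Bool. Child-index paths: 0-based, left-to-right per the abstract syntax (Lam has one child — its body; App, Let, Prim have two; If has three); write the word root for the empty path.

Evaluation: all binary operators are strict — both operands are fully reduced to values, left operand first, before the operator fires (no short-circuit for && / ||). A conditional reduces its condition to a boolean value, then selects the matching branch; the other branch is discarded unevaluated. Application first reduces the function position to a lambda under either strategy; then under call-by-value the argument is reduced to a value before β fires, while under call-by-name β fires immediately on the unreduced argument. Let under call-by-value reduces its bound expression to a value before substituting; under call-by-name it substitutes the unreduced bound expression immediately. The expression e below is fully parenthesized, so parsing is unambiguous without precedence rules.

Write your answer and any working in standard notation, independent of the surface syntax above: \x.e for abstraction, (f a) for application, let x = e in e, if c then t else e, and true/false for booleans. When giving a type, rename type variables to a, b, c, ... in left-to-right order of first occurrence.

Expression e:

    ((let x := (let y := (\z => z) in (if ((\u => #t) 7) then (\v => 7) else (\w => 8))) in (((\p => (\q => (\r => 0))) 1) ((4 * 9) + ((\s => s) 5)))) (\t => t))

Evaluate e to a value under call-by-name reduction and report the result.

Answer: 0

Derivation:
step 0: ((let x = (let y = (\z.z) in (if ((\u.true) 7) then (\v.7) else (\w.8))) in (((\p.(\q.(\r.0))) 1) ((4 * 9) + ((\s.s) 5)))) (\t.t))
step 1: [let@0] ((((\p.(\q.(\r.0))) 1) ((4 * 9) + ((\s.s) 5))) (\t.t))
step 2: [beta@0.0] (((\q.(\r.0)) ((4 * 9) + ((\s.s) 5))) (\t.t))
step 3: [beta@0] ((\r.0) (\t.t))
step 4: [beta@root] 0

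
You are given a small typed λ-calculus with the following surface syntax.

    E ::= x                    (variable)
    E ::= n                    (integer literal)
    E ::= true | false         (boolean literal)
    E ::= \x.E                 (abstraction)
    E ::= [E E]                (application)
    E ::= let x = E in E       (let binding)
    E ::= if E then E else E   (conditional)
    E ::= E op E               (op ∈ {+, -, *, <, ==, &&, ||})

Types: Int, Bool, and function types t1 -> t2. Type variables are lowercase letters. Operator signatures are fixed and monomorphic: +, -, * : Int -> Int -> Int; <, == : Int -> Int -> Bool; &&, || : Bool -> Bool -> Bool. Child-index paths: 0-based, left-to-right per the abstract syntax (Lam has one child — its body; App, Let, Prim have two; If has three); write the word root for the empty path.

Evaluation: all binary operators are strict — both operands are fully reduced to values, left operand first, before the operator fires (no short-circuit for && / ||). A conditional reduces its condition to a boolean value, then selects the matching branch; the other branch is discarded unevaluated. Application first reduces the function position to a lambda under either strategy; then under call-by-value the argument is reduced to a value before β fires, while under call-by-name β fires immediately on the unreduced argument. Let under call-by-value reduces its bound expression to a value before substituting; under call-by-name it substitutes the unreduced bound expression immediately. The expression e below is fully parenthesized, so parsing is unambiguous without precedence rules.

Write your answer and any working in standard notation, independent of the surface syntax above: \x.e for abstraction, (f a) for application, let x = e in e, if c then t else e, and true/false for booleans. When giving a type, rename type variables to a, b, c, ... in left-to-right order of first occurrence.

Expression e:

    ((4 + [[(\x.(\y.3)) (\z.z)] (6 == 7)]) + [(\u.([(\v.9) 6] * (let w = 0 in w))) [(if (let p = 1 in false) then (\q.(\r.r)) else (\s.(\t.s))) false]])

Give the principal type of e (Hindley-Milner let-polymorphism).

Answer: Int

Trace:
  unify Int ~ Int
\y._ : b -> Int
\x._ : a -> b -> Int
z : c
\z._ : c -> c
  unify a -> b -> Int ~ (c -> c) -> d
  unify a ~ c -> c
  unify b -> Int ~ d
_ _ : b -> Int
  unify Int ~ Int
  unify Int ~ Int
  unify b -> Int ~ Bool -> e
  unify b ~ Bool
  unify Int ~ e
_ _ : Int
  unify Int ~ Int
  unify Int ~ Int
\v._ : g -> Int
  unify g -> Int ~ Int -> h
  unify g ~ Int
  unify Int ~ h
_ _ : Int
  unify Int ~ Int
let w : Int
w : Int
  unify Int ~ Int
\u._ : f -> Int
let p : Int
  unify Bool ~ Bool
r : j
\r._ : j -> j
\q._ : i -> j -> j
s : k
\t._ : l -> k
\s._ : k -> l -> k
  unify i -> j -> j ~ k -> l -> k
  unify i ~ k
  unify j -> j ~ l -> k
  unify j ~ l
  unify l ~ k
  unify k -> k -> k ~ Bool -> m
  unify k ~ Bool
  unify Bool -> Bool ~ m
_ _ : Bool -> Bool
  unify f -> Int ~ (Bool -> Bool) -> n
  unify f ~ Bool -> Bool
  unify Int ~ n
_ _ : Int
  unify Int ~ Int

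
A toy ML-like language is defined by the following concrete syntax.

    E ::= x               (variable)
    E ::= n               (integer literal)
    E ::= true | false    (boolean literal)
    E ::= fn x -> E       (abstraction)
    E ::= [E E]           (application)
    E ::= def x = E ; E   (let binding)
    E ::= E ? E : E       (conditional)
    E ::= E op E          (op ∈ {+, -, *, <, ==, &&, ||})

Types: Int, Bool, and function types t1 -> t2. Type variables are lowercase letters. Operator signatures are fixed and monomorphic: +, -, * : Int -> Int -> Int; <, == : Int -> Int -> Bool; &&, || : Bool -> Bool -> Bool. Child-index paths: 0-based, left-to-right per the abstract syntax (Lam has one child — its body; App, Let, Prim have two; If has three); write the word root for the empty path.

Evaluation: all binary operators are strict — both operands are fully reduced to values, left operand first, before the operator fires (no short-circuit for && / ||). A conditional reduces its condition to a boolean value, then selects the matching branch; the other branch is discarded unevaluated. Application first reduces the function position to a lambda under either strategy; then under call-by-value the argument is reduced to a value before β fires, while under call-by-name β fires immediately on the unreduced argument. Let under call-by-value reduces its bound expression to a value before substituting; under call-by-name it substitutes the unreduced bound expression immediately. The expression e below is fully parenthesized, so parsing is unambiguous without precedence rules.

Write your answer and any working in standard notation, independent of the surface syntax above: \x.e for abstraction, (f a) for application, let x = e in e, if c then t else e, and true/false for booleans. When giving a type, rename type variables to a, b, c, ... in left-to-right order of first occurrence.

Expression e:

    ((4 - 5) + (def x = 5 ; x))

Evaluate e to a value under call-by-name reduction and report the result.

Answer: 4

Trace:
step 0: ((4 - 5) + (let x = 5 in x))
step 1: [delta@0] (-1 + (let x = 5 in x))
step 2: [let@1] (-1 + 5)
step 3: [delta@root] 4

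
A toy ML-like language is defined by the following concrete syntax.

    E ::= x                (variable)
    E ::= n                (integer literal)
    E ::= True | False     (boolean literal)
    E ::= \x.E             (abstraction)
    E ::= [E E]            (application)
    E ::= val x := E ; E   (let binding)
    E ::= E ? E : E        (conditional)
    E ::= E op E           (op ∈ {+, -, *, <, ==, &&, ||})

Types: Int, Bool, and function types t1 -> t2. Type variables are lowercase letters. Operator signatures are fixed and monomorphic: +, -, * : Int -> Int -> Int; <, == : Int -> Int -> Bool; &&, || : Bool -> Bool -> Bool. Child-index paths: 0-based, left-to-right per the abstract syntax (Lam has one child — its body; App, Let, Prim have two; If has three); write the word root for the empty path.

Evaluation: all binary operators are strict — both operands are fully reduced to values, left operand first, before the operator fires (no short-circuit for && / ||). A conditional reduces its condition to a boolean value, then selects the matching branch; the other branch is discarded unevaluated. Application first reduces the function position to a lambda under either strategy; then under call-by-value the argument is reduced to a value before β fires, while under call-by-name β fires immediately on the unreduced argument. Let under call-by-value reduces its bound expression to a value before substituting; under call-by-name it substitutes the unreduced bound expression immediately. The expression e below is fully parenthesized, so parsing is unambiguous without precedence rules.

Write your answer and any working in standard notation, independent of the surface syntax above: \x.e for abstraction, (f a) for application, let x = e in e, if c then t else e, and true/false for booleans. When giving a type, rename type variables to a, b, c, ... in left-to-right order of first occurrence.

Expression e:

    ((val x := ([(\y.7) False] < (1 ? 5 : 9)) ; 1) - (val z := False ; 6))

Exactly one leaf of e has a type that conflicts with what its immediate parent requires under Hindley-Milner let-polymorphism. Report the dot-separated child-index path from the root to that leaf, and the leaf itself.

Trace:
\y._ : a -> Int
  unify a -> Int ~ Bool -> b
  unify a ~ Bool
  unify Int ~ b
_ _ : Int
  unify Int ~ Int
  unify Int ~ Bool
  FAIL: mismatch Int ~ Bool

Answer: 0.0.1.0 : 1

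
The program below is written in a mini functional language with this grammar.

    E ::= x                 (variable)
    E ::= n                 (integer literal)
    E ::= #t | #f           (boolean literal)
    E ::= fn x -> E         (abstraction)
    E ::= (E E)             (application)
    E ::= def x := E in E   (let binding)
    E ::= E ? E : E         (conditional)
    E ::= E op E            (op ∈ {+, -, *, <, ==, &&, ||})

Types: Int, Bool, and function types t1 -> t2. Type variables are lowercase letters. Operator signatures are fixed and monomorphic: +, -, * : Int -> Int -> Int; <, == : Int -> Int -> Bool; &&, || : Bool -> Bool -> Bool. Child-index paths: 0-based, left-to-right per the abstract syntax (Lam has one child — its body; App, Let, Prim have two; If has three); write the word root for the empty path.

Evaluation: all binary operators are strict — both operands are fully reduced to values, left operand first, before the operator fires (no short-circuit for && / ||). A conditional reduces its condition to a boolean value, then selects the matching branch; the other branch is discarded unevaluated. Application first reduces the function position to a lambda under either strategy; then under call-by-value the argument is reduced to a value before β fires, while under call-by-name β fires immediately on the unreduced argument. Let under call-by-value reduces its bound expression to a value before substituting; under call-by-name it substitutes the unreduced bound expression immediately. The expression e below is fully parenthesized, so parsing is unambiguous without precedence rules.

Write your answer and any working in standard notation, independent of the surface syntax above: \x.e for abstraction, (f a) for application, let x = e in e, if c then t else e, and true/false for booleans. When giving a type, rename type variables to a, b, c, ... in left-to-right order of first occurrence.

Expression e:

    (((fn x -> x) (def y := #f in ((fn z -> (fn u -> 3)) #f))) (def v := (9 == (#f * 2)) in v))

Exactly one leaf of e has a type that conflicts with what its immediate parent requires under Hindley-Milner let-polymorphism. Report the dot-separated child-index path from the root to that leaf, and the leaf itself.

Answer: 1.0.1.0 : false

Trace:
x : a
\x._ : a -> a
let y : Bool
\u._ : c -> Int
\z._ : b -> c -> Int
  unify b -> c -> Int ~ Bool -> d
  unify b ~ Bool
  unify c -> Int ~ d
_ _ : c -> Int
  unify a -> a ~ (c -> Int) -> e
  unify a ~ c -> Int
  unify c -> Int ~ e
_ _ : c -> Int
  unify Int ~ Int
  unify Bool ~ Int
  FAIL: mismatch Bool ~ Int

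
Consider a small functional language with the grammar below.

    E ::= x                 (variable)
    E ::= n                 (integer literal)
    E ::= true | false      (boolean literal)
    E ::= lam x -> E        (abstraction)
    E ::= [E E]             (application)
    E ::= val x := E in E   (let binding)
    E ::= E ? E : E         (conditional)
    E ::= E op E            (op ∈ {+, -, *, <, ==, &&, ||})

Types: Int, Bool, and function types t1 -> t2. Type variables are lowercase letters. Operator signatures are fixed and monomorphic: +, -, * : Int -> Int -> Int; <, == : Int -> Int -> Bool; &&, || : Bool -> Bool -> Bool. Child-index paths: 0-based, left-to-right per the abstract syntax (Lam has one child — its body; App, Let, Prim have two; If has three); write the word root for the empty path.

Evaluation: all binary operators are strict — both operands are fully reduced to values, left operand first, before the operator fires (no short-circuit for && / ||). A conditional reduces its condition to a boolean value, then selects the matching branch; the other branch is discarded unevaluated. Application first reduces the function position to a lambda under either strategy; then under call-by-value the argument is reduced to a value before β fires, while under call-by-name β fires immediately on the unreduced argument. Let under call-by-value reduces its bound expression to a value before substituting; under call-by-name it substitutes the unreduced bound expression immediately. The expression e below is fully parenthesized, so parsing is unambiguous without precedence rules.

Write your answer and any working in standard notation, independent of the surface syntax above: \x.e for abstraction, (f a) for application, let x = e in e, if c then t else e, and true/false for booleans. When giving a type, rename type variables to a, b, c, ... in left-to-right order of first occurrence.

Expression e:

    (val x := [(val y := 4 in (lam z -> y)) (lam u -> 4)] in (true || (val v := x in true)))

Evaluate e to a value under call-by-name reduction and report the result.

Trace:
step 0: (let x = ((let y = 4 in (\z.y)) (\u.4)) in (true || (let v = x in true)))
step 1: [let@root] (true || (let v = ((let y = 4 in (\z.y)) (\u.4)) in true))
step 2: [let@1] (true || true)
step 3: [delta@root] true

Answer: true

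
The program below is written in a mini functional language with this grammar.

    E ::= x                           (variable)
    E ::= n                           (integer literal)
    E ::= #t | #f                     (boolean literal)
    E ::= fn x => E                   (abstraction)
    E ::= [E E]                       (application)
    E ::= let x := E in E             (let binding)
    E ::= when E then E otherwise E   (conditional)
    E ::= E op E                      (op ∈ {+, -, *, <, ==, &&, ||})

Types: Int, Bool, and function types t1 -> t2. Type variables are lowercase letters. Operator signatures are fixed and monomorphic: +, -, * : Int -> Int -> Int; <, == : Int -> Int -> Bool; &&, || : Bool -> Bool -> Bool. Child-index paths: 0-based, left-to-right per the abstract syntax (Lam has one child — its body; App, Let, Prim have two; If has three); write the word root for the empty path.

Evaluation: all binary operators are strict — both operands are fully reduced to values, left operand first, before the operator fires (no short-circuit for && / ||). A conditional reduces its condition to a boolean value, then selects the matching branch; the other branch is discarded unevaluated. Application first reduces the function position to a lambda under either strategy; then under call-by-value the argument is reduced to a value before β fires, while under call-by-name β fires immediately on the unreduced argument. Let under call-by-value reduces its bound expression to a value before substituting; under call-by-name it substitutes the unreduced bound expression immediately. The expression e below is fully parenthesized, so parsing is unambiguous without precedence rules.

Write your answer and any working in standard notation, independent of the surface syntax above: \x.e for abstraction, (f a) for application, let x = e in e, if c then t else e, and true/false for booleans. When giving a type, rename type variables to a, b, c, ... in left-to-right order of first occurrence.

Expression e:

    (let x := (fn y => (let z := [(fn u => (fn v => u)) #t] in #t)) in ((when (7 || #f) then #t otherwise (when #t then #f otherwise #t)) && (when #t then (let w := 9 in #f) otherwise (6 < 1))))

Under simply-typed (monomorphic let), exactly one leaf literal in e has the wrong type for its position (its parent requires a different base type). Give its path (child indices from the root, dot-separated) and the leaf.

Trace:
u : b
\v._ : c -> b
\u._ : b -> c -> b
  unify b -> c -> b ~ Bool -> d
  unify b ~ Bool
  unify c -> Bool ~ d
_ _ : c -> Bool
let z : c -> Bool
\y._ : a -> Bool
let x : a -> Bool
  unify Int ~ Bool
  FAIL: mismatch Int ~ Bool

Answer: 1.0.0.0 : 7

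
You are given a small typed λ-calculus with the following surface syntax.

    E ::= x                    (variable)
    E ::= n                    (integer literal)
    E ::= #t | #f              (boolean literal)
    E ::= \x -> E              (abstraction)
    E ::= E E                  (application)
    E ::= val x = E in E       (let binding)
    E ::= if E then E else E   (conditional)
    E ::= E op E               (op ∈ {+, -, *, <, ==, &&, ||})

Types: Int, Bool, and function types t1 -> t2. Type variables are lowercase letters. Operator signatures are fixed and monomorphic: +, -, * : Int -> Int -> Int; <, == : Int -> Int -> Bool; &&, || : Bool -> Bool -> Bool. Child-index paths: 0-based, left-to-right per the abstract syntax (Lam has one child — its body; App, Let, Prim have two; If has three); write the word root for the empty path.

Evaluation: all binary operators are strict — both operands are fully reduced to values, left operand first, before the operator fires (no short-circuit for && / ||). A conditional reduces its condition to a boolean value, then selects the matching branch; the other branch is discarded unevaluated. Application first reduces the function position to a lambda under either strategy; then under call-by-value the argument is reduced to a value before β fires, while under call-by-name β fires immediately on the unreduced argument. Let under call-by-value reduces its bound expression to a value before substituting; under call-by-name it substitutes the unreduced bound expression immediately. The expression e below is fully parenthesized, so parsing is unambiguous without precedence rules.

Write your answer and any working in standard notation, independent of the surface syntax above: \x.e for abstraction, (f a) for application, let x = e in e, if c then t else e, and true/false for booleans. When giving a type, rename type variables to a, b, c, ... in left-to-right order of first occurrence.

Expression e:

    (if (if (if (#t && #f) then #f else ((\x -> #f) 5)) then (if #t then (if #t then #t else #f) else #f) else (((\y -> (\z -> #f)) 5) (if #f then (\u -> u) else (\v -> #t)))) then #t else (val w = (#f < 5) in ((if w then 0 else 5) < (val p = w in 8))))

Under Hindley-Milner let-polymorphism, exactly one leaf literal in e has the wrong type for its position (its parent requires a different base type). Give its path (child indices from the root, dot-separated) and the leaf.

Answer: 2.0.0 : false

Derivation:
  unify Bool ~ Bool
  unify Bool ~ Bool
  unify Bool ~ Bool
\x._ : a -> Bool
  unify a -> Bool ~ Int -> b
  unify a ~ Int
  unify Bool ~ b
_ _ : Bool
  unify Bool ~ Bool
  unify Bool ~ Bool
  unify Bool ~ Bool
  unify Bool ~ Bool
  unify Bool ~ Bool
  unify Bool ~ Bool
\z._ : d -> Bool
\y._ : c -> d -> Bool
  unify c -> d -> Bool ~ Int -> e
  unify c ~ Int
  unify d -> Bool ~ e
_ _ : d -> Bool
  unify Bool ~ Bool
u : f
\u._ : f -> f
\v._ : g -> Bool
  unify f -> f ~ g -> Bool
  unify f ~ g
  unify g ~ Bool
  unify d -> Bool ~ (Bool -> Bool) -> h
  unify d ~ Bool -> Bool
  unify Bool ~ h
_ _ : Bool
  unify Bool ~ Bool
  unify Bool ~ Bool
  unify Bool ~ Int
  FAIL: mismatch Bool ~ Int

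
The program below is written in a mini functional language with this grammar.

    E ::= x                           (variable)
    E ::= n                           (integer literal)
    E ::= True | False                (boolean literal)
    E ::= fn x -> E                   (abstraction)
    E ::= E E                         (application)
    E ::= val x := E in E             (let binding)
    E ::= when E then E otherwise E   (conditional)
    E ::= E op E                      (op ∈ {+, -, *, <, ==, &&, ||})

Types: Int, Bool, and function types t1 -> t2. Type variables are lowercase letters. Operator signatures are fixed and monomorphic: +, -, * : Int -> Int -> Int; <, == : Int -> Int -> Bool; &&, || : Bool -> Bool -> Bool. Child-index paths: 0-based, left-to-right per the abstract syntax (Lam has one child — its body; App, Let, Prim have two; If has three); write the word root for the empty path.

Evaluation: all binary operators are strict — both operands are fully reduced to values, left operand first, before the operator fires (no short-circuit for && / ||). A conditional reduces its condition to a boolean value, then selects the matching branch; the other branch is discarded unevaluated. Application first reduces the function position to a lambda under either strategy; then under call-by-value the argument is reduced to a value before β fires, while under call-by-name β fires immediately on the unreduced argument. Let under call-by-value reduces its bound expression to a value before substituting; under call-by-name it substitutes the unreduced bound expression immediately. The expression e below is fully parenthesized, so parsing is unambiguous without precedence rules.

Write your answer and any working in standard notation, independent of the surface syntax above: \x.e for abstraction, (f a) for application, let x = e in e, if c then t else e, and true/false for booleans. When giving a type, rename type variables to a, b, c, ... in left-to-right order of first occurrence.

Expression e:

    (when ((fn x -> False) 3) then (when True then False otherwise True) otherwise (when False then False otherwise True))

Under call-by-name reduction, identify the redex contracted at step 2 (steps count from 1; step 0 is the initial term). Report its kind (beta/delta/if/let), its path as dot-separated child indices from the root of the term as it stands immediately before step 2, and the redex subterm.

Working:
step 0: (if ((\x.false) 3) then (if true then false else true) else (if false then false else true))
step 1: [beta@0] (if false then (if true then false else true) else (if false then false else true))
step 2: [if@root] (if false then false else true)

Answer: if at root : (if false then (if true then false else true) else (if false then false else true))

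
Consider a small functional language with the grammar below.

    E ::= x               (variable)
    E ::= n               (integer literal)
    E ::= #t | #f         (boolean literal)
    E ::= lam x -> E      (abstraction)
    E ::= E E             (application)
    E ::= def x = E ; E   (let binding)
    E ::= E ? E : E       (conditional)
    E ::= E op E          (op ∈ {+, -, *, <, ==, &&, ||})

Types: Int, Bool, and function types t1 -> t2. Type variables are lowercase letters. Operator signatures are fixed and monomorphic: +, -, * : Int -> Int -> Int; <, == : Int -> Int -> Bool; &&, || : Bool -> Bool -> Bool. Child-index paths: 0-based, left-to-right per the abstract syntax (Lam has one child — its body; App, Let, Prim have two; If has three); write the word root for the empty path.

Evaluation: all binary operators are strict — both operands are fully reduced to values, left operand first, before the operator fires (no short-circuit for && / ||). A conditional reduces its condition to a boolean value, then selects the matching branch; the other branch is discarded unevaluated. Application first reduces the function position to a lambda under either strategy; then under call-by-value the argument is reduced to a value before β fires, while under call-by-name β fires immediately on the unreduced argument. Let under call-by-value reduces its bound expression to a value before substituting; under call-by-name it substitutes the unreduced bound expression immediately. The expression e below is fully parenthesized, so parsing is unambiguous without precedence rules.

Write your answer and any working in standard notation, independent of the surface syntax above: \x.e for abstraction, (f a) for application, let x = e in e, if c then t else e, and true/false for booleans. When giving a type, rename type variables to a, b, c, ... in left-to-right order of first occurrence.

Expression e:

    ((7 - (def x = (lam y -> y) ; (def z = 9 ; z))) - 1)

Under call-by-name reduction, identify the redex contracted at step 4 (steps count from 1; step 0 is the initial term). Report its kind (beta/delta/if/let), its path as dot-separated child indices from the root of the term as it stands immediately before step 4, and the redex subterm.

Derivation:
step 0: ((7 - (let x = (\y.y) in (let z = 9 in z))) - 1)
step 1: [let@0.1] ((7 - (let z = 9 in z)) - 1)
step 2: [let@0.1] ((7 - 9) - 1)
step 3: [delta@0] (-2 - 1)
step 4: [delta@root] -3

Answer: delta at root : (-2 - 1)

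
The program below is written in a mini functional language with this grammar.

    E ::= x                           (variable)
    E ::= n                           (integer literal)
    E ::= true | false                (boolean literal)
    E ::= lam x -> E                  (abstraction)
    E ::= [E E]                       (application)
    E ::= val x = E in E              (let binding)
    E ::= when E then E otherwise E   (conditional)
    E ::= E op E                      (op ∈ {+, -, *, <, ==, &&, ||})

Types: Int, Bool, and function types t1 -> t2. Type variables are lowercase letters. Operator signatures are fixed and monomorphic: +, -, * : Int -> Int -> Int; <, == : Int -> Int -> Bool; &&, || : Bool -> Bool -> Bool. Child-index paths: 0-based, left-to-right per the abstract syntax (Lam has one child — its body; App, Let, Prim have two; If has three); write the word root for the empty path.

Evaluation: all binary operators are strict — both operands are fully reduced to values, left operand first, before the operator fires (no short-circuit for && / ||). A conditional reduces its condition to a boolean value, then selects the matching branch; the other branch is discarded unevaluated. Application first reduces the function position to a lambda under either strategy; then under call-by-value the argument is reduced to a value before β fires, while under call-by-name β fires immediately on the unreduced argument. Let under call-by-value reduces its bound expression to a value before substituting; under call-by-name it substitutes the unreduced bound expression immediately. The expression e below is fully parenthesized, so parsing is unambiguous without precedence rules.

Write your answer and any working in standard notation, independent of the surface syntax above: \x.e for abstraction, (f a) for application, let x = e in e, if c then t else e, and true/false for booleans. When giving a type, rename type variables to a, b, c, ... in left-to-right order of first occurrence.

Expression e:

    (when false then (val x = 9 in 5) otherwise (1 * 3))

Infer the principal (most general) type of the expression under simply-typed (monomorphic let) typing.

Answer: Int

Derivation:
  unify Bool ~ Bool
let x : Int
  unify Int ~ Int
  unify Int ~ Int
  unify Int ~ Int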